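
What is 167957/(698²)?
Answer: 167957/487204 ≈ 0.34474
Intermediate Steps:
167957/(698²) = 167957/487204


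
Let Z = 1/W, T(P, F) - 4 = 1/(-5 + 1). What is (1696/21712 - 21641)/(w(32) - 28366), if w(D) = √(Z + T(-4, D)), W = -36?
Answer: 14994300447828/19653891214337 + 88100193*√134/19653891214337 ≈ 0.76297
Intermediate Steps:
T(P, F) = 15/4 (T(P, F) = 4 + 1/(-5 + 1) = 4 + 1/(-4) = 4 - ¼ = 15/4)
Z = -1/36 (Z = 1/(-36) = -1/36 ≈ -0.027778)
w(D) = √134/6 (w(D) = √(-1/36 + 15/4) = √(67/18) = √134/6)
(1696/21712 - 21641)/(w(32) - 28366) = (1696/21712 - 21641)/(√134/6 - 28366) = (1696*(1/21712) - 21641)/(-28366 + √134/6) = (106/1357 - 21641)/(-28366 + √134/6) = -29366731/(1357*(-28366 + √134/6))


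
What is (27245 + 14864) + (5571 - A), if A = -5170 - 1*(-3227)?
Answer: 49623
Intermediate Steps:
A = -1943 (A = -5170 + 3227 = -1943)
(27245 + 14864) + (5571 - A) = (27245 + 14864) + (5571 - 1*(-1943)) = 42109 + (5571 + 1943) = 42109 + 7514 = 49623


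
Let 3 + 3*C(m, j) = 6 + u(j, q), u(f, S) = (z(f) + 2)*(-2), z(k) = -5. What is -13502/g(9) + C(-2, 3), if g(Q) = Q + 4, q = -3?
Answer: -13463/13 ≈ -1035.6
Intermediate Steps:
g(Q) = 4 + Q
u(f, S) = 6 (u(f, S) = (-5 + 2)*(-2) = -3*(-2) = 6)
C(m, j) = 3 (C(m, j) = -1 + (6 + 6)/3 = -1 + (⅓)*12 = -1 + 4 = 3)
-13502/g(9) + C(-2, 3) = -13502/(4 + 9) + 3 = -13502/13 + 3 = -13463/13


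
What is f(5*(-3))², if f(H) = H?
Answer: 225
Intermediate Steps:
f(5*(-3))² = (5*(-3))² = (-15)² = 225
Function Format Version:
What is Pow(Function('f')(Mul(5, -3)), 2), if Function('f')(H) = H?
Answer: 225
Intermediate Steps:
Pow(Function('f')(Mul(5, -3)), 2) = Pow(Mul(5, -3), 2) = Pow(-15, 2) = 225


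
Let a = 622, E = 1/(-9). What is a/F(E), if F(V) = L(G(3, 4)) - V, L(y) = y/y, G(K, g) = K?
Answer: 2799/5 ≈ 559.80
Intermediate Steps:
L(y) = 1
E = -1/9 ≈ -0.11111
F(V) = 1 - V
a/F(E) = 622/(1 - 1*(-1/9)) = 622/(1 + 1/9) = 622/(10/9) = 622*(9/10) = 2799/5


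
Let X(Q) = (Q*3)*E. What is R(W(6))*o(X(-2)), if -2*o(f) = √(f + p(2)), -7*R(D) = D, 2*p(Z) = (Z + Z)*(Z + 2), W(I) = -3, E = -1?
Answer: -3*√14/14 ≈ -0.80178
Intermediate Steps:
X(Q) = -3*Q (X(Q) = (Q*3)*(-1) = (3*Q)*(-1) = -3*Q)
p(Z) = Z*(2 + Z) (p(Z) = ((Z + Z)*(Z + 2))/2 = ((2*Z)*(2 + Z))/2 = (2*Z*(2 + Z))/2 = Z*(2 + Z))
R(D) = -D/7
o(f) = -√(8 + f)/2 (o(f) = -√(f + 2*(2 + 2))/2 = -√(f + 2*4)/2 = -√(f + 8)/2 = -√(8 + f)/2)
R(W(6))*o(X(-2)) = (-⅐*(-3))*(-√(8 - 3*(-2))/2) = 3*(-√(8 + 6)/2)/7 = 3*(-√14/2)/7 = -3*√14/14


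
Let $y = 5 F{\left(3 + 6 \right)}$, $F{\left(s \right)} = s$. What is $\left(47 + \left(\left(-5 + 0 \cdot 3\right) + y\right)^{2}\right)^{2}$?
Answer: $2712609$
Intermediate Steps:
$y = 45$ ($y = 5 \left(3 + 6\right) = 5 \cdot 9 = 45$)
$\left(47 + \left(\left(-5 + 0 \cdot 3\right) + y\right)^{2}\right)^{2} = \left(47 + \left(\left(-5 + 0 \cdot 3\right) + 45\right)^{2}\right)^{2} = \left(47 + \left(\left(-5 + 0\right) + 45\right)^{2}\right)^{2} = \left(47 + \left(-5 + 45\right)^{2}\right)^{2} = \left(47 + 40^{2}\right)^{2} = \left(47 + 1600\right)^{2} = 1647^{2} = 2712609$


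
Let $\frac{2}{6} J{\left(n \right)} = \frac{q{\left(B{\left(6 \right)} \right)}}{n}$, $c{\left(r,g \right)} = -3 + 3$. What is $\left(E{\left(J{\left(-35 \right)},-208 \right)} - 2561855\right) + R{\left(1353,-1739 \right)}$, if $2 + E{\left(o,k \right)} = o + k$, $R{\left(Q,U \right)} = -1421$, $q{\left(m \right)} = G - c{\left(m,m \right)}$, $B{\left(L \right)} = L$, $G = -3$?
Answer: $- \frac{89722001}{35} \approx -2.5635 \cdot 10^{6}$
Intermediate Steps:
$c{\left(r,g \right)} = 0$
$q{\left(m \right)} = -3$ ($q{\left(m \right)} = -3 - 0 = -3 + 0 = -3$)
$J{\left(n \right)} = - \frac{9}{n}$ ($J{\left(n \right)} = 3 \left(- \frac{3}{n}\right) = - \frac{9}{n}$)
$E{\left(o,k \right)} = -2 + k + o$ ($E{\left(o,k \right)} = -2 + \left(o + k\right) = -2 + \left(k + o\right) = -2 + k + o$)
$\left(E{\left(J{\left(-35 \right)},-208 \right)} - 2561855\right) + R{\left(1353,-1739 \right)} = \left(\left(-2 - 208 - \frac{9}{-35}\right) - 2561855\right) - 1421 = \left(\left(-2 - 208 - - \frac{9}{35}\right) - 2561855\right) - 1421 = \left(\left(-2 - 208 + \frac{9}{35}\right) - 2561855\right) - 1421 = \left(- \frac{7341}{35} - 2561855\right) - 1421 = - \frac{89672266}{35} - 1421 = - \frac{89722001}{35}$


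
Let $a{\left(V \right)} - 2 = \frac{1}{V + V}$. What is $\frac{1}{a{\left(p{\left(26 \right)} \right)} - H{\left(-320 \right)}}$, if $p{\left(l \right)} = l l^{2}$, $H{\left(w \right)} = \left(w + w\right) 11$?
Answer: $\frac{35152}{247540385} \approx 0.00014201$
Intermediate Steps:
$H{\left(w \right)} = 22 w$ ($H{\left(w \right)} = 2 w 11 = 22 w$)
$p{\left(l \right)} = l^{3}$
$a{\left(V \right)} = 2 + \frac{1}{2 V}$ ($a{\left(V \right)} = 2 + \frac{1}{V + V} = 2 + \frac{1}{2 V}$)
$\frac{1}{a{\left(p{\left(26 \right)} \right)} - H{\left(-320 \right)}} = \frac{1}{\left(2 + \frac{1}{2 \cdot 26^{3}}\right) - 22 \left(-320\right)} = \frac{1}{\left(2 + \frac{1}{2 \cdot 17576}\right) - -7040} = \frac{1}{\left(2 + \frac{1}{2} \cdot \frac{1}{17576}\right) + 7040} = \frac{1}{\left(2 + \frac{1}{35152}\right) + 7040} = \frac{1}{\frac{70305}{35152} + 7040} = \frac{1}{\frac{247540385}{35152}} = \frac{35152}{247540385}$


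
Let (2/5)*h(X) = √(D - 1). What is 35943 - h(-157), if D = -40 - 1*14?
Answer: 35943 - 5*I*√55/2 ≈ 35943.0 - 18.54*I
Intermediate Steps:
D = -54 (D = -40 - 14 = -54)
h(X) = 5*I*√55/2 (h(X) = 5*√(-54 - 1)/2 = 5*√(-55)/2 = 5*(I*√55)/2 = 5*I*√55/2)
35943 - h(-157) = 35943 - 5*I*√55/2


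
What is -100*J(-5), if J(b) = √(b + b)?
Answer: -100*I*√10 ≈ -316.23*I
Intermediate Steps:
J(b) = √2*√b (J(b) = √(2*b) = √2*√b)
-100*J(-5) = -100*√2*√(-5) = -100*√2*I*√5 = -100*I*√10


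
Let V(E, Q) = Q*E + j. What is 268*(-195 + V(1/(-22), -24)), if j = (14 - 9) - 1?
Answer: -559852/11 ≈ -50896.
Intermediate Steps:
j = 4 (j = 5 - 1 = 4)
V(E, Q) = 4 + E*Q (V(E, Q) = Q*E + 4 = E*Q + 4 = 4 + E*Q)
268*(-195 + V(1/(-22), -24)) = 268*(-195 + (4 - 24/(-22))) = 268*(-195 + (4 - 1/22*(-24))) = 268*(-195 + (4 + 12/11)) = 268*(-195 + 56/11) = 268*(-2089/11) = -559852/11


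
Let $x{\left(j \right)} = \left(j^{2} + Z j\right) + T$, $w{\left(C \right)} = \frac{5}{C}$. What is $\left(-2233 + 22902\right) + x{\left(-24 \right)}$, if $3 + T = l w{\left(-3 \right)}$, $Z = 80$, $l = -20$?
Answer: $\frac{58066}{3} \approx 19355.0$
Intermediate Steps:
$T = \frac{91}{3}$ ($T = -3 - 20 \frac{5}{-3} = -3 - 20 \cdot 5 \left(- \frac{1}{3}\right) = -3 - - \frac{100}{3} = -3 + \frac{100}{3} = \frac{91}{3} \approx 30.333$)
$x{\left(j \right)} = \frac{91}{3} + j^{2} + 80 j$ ($x{\left(j \right)} = \left(j^{2} + 80 j\right) + \frac{91}{3} = \frac{91}{3} + j^{2} + 80 j$)
$\left(-2233 + 22902\right) + x{\left(-24 \right)} = \left(-2233 + 22902\right) + \left(\frac{91}{3} + \left(-24\right)^{2} + 80 \left(-24\right)\right) = 20669 + \left(\frac{91}{3} + 576 - 1920\right) = 20669 - \frac{3941}{3} = \frac{58066}{3}$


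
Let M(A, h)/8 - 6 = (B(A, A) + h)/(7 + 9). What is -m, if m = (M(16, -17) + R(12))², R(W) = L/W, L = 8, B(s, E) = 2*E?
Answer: -113569/36 ≈ -3154.7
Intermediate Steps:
M(A, h) = 48 + A + h/2 (M(A, h) = 48 + 8*((2*A + h)/(7 + 9)) = 48 + 8*((h + 2*A)/16) = 48 + 8*((h + 2*A)*(1/16)) = 48 + 8*(A/8 + h/16) = 48 + (A + h/2) = 48 + A + h/2)
R(W) = 8/W
m = 113569/36 (m = ((48 + 16 + (½)*(-17)) + 8/12)² = ((48 + 16 - 17/2) + 8*(1/12))² = (111/2 + ⅔)² = (337/6)² = 113569/36 ≈ 3154.7)
-m = -1*113569/36 = -113569/36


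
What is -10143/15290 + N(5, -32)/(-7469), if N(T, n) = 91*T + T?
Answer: -684227/943810 ≈ -0.72496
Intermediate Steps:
N(T, n) = 92*T
-10143/15290 + N(5, -32)/(-7469) = -10143/15290 + (92*5)/(-7469) = -10143*1/15290 + 460*(-1/7469) = -10143/15290 - 460/7469 = -684227/943810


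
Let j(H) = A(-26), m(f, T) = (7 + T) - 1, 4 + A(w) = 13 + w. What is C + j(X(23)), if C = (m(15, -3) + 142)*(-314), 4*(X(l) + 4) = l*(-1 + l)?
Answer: -45547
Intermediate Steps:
X(l) = -4 + l*(-1 + l)/4 (X(l) = -4 + (l*(-1 + l))/4 = -4 + l*(-1 + l)/4)
A(w) = 9 + w (A(w) = -4 + (13 + w) = 9 + w)
m(f, T) = 6 + T
j(H) = -17 (j(H) = 9 - 26 = -17)
C = -45530 (C = ((6 - 3) + 142)*(-314) = (3 + 142)*(-314) = 145*(-314) = -45530)
C + j(X(23)) = -45530 - 17 = -45547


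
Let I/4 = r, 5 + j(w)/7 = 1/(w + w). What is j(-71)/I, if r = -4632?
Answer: 1659/876992 ≈ 0.0018917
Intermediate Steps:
j(w) = -35 + 7/(2*w) (j(w) = -35 + 7/(w + w) = -35 + 7/((2*w)) = -35 + 7*(1/(2*w)) = -35 + 7/(2*w))
I = -18528 (I = 4*(-4632) = -18528)
j(-71)/I = (-35 + (7/2)/(-71))/(-18528) = (-35 + (7/2)*(-1/71))*(-1/18528) = (-35 - 7/142)*(-1/18528) = -4977/142*(-1/18528) = 1659/876992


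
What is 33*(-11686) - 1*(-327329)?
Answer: -58309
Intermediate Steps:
33*(-11686) - 1*(-327329) = -385638 + 327329 = -58309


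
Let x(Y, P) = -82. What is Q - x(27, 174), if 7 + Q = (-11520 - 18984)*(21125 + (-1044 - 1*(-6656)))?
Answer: -815585373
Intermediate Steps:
Q = -815585455 (Q = -7 + (-11520 - 18984)*(21125 + (-1044 - 1*(-6656))) = -7 - 30504*(21125 + (-1044 + 6656)) = -7 - 30504*(21125 + 5612) = -7 - 30504*26737 = -7 - 815585448 = -815585455)
Q - x(27, 174) = -815585455 - 1*(-82) = -815585455 + 82 = -815585373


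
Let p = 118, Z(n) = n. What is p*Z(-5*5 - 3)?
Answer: -3304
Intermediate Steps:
p*Z(-5*5 - 3) = 118*(-5*5 - 3) = 118*(-25 - 3) = 118*(-28) = -3304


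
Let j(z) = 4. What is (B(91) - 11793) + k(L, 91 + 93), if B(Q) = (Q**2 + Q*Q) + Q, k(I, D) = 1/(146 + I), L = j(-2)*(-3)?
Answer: 651241/134 ≈ 4860.0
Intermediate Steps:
L = -12 (L = 4*(-3) = -12)
B(Q) = Q + 2*Q**2 (B(Q) = (Q**2 + Q**2) + Q = 2*Q**2 + Q = Q + 2*Q**2)
(B(91) - 11793) + k(L, 91 + 93) = (91*(1 + 2*91) - 11793) + 1/(146 - 12) = (91*(1 + 182) - 11793) + 1/134 = (91*183 - 11793) + 1/134 = (16653 - 11793) + 1/134 = 4860 + 1/134 = 651241/134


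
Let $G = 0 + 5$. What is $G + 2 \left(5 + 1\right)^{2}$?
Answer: $77$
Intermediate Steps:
$G = 5$
$G + 2 \left(5 + 1\right)^{2} = 5 + 2 \left(5 + 1\right)^{2} = 5 + 2 \cdot 6^{2} = 5 + 2 \cdot 36 = 5 + 72 = 77$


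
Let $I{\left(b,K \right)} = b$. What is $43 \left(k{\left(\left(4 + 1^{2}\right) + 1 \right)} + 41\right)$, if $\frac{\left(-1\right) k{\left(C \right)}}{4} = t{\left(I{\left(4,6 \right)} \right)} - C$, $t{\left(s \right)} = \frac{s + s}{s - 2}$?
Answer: $2107$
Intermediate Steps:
$t{\left(s \right)} = \frac{2 s}{-2 + s}$
$k{\left(C \right)} = -16 + 4 C$ ($k{\left(C \right)} = - 4 \left(2 \cdot 4 \frac{1}{-2 + 4} - C\right) = - 4 \left(2 \cdot 4 \cdot \frac{1}{2} - C\right) = - 4 \left(4 - C\right) = -16 + 4 C$)
$43 \left(k{\left(\left(4 + 1^{2}\right) + 1 \right)} + 41\right) = 43 \left(\left(-16 + 4 \left(\left(4 + 1^{2}\right) + 1\right)\right) + 41\right) = 43 \left(\left(-16 + 4 \left(\left(4 + 1\right) + 1\right)\right) + 41\right) = 43 \left(\left(-16 + 4 \left(5 + 1\right)\right) + 41\right) = 43 \left(\left(-16 + 4 \cdot 6\right) + 41\right) = 43 \left(\left(-16 + 24\right) + 41\right) = 43 \left(8 + 41\right) = 43 \cdot 49 = 2107$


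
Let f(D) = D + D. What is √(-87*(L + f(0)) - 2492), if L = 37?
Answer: I*√5711 ≈ 75.571*I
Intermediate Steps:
f(D) = 2*D
√(-87*(L + f(0)) - 2492) = √(-87*(37 + 2*0) - 2492) = √(-87*(37 + 0) - 2492) = √(-87*37 - 2492) = √(-3219 - 2492) = √(-5711) = I*√5711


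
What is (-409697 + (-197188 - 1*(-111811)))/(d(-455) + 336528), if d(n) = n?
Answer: -29122/19769 ≈ -1.4731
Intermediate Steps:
(-409697 + (-197188 - 1*(-111811)))/(d(-455) + 336528) = (-409697 + (-197188 - 1*(-111811)))/(-455 + 336528) = (-409697 + (-197188 + 111811))/336073 = (-409697 - 85377)*(1/336073) = -495074*1/336073 = -29122/19769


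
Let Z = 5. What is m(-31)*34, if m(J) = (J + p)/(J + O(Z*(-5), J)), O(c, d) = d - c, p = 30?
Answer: 34/37 ≈ 0.91892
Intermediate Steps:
m(J) = (30 + J)/(25 + 2*J) (m(J) = (J + 30)/(J + (J - 5*(-5))) = (30 + J)/(J + (J - 1*(-25))) = (30 + J)/(J + (J + 25)) = (30 + J)/(J + (25 + J)) = (30 + J)/(25 + 2*J))
m(-31)*34 = ((30 - 31)/(25 + 2*(-31)))*34 = (-1/(25 - 62))*34 = (-1/(-37))*34 = -1/37*(-1)*34 = (1/37)*34 = 34/37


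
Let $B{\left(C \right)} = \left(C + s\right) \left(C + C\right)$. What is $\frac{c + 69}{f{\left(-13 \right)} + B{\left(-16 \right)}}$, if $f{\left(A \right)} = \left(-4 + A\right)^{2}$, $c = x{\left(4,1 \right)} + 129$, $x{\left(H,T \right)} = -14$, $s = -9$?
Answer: $\frac{184}{1089} \approx 0.16896$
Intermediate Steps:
$c = 115$ ($c = -14 + 129 = 115$)
$B{\left(C \right)} = 2 C \left(-9 + C\right)$ ($B{\left(C \right)} = \left(C - 9\right) \left(C + C\right) = \left(-9 + C\right) 2 C = 2 C \left(-9 + C\right)$)
$\frac{c + 69}{f{\left(-13 \right)} + B{\left(-16 \right)}} = \frac{115 + 69}{\left(-4 - 13\right)^{2} + 2 \left(-16\right) \left(-9 - 16\right)} = \frac{184}{\left(-17\right)^{2} + 2 \left(-16\right) \left(-25\right)} = \frac{184}{289 + 800} = \frac{184}{1089}$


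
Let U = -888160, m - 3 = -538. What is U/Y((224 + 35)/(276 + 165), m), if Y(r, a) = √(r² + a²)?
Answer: -27977040*√1136028394/568014197 ≈ -1660.1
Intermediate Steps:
m = -535 (m = 3 - 538 = -535)
Y(r, a) = √(a² + r²)
U/Y((224 + 35)/(276 + 165), m) = -888160/√((-535)² + ((224 + 35)/(276 + 165))²) = -888160/√(286225 + (259/441)²) = -888160/√(286225 + (259*(1/441))²) = -888160/√(286225 + (37/63)²) = -888160/√(286225 + 1369/3969) = -888160*63*√1136028394/1136028394 = -27977040*√1136028394/568014197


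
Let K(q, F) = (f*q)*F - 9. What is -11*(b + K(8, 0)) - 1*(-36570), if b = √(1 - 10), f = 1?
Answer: 36669 - 33*I ≈ 36669.0 - 33.0*I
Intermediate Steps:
b = 3*I (b = √(-9) = 3*I ≈ 3.0*I)
K(q, F) = -9 + F*q (K(q, F) = (1*q)*F - 9 = q*F - 9 = F*q - 9 = -9 + F*q)
-11*(b + K(8, 0)) - 1*(-36570) = -11*(3*I + (-9 + 0*8)) - 1*(-36570) = -11*(3*I + (-9 + 0)) + 36570 = -11*(3*I - 9) + 36570 = -11*(-9 + 3*I) + 36570 = (99 - 33*I) + 36570 = 36669 - 33*I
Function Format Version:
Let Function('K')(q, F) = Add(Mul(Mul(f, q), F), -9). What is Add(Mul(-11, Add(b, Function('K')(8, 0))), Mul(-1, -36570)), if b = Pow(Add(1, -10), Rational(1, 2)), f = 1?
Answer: Add(36669, Mul(-33, I)) ≈ Add(36669., Mul(-33.000, I))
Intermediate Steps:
b = Mul(3, I) (b = Pow(-9, Rational(1, 2)) = Mul(3, I) ≈ Mul(3.0000, I))
Function('K')(q, F) = Add(-9, Mul(F, q)) (Function('K')(q, F) = Add(Mul(Mul(1, q), F), -9) = Add(Mul(q, F), -9) = Add(Mul(F, q), -9) = Add(-9, Mul(F, q)))
Add(Mul(-11, Add(b, Function('K')(8, 0))), Mul(-1, -36570)) = Add(Mul(-11, Add(Mul(3, I), Add(-9, Mul(0, 8)))), Mul(-1, -36570)) = Add(Mul(-11, Add(Mul(3, I), Add(-9, 0))), 36570) = Add(Mul(-11, Add(Mul(3, I), -9)), 36570) = Add(Mul(-11, Add(-9, Mul(3, I))), 36570) = Add(Add(99, Mul(-33, I)), 36570) = Add(36669, Mul(-33, I))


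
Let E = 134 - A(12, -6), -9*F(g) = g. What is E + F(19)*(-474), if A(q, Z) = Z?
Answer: 3422/3 ≈ 1140.7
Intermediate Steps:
F(g) = -g/9
E = 140 (E = 134 - 1*(-6) = 134 + 6 = 140)
E + F(19)*(-474) = 140 - ⅑*19*(-474) = 140 - 19/9*(-474) = 140 + 3002/3 = 3422/3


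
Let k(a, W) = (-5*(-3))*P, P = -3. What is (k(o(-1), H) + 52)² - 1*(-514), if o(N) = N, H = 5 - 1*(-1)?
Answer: 563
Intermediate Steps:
H = 6 (H = 5 + 1 = 6)
k(a, W) = -45 (k(a, W) = -5*(-3)*(-3) = 15*(-3) = -45)
(k(o(-1), H) + 52)² - 1*(-514) = (-45 + 52)² - 1*(-514) = 7² + 514 = 49 + 514 = 563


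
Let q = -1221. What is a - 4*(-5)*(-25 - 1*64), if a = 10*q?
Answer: -13990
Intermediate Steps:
a = -12210 (a = 10*(-1221) = -12210)
a - 4*(-5)*(-25 - 1*64) = -12210 - 4*(-5)*(-25 - 1*64) = -12210 - (-20)*(-25 - 64) = -12210 - (-20)*(-89) = -12210 - 1*1780 = -12210 - 1780 = -13990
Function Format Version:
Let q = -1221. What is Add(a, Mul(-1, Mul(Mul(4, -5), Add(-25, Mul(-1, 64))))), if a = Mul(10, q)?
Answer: -13990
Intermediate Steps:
a = -12210 (a = Mul(10, -1221) = -12210)
Add(a, Mul(-1, Mul(Mul(4, -5), Add(-25, Mul(-1, 64))))) = Add(-12210, Mul(-1, Mul(Mul(4, -5), Add(-25, Mul(-1, 64))))) = Add(-12210, Mul(-1, Mul(-20, Add(-25, -64)))) = Add(-12210, Mul(-1, Mul(-20, -89))) = Add(-12210, Mul(-1, 1780)) = Add(-12210, -1780) = -13990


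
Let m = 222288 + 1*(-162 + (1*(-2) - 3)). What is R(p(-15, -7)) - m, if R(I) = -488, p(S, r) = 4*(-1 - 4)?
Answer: -222609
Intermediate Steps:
p(S, r) = -20 (p(S, r) = 4*(-5) = -20)
m = 222121 (m = 222288 + 1*(-162 + (-2 - 3)) = 222288 + 1*(-162 - 5) = 222288 + 1*(-167) = 222288 - 167 = 222121)
R(p(-15, -7)) - m = -488 - 1*222121 = -488 - 222121 = -222609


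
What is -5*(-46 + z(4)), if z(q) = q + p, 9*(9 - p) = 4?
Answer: 1505/9 ≈ 167.22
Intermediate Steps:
p = 77/9 (p = 9 - ⅑*4 = 9 - 4/9 = 77/9 ≈ 8.5556)
z(q) = 77/9 + q (z(q) = q + 77/9 = 77/9 + q)
-5*(-46 + z(4)) = -5*(-46 + (77/9 + 4)) = -5*(-46 + 113/9) = -5*(-301/9) = 1505/9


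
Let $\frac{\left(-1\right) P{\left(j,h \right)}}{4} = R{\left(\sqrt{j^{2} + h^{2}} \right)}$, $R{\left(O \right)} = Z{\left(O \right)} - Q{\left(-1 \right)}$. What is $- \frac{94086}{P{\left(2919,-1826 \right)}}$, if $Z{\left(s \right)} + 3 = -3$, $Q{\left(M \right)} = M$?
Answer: $- \frac{47043}{10} \approx -4704.3$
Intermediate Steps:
$Z{\left(s \right)} = -6$ ($Z{\left(s \right)} = -3 - 3 = -6$)
$R{\left(O \right)} = -5$ ($R{\left(O \right)} = -6 - -1 = -6 + 1 = -5$)
$P{\left(j,h \right)} = 20$ ($P{\left(j,h \right)} = \left(-4\right) \left(-5\right) = 20$)
$- \frac{94086}{P{\left(2919,-1826 \right)}} = - \frac{94086}{20} = \left(-94086\right) \frac{1}{20} = - \frac{47043}{10}$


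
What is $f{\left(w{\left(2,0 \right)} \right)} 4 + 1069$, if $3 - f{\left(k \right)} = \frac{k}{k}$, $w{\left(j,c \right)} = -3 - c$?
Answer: $1077$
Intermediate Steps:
$f{\left(k \right)} = 2$ ($f{\left(k \right)} = 3 - \frac{k}{k} = 3 - 1 = 2$)
$f{\left(w{\left(2,0 \right)} \right)} 4 + 1069 = 2 \cdot 4 + 1069 = 8 + 1069 = 1077$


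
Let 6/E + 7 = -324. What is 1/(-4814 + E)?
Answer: -331/1593440 ≈ -0.00020773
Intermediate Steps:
E = -6/331 (E = 6/(-7 - 324) = 6/(-331) = 6*(-1/331) = -6/331 ≈ -0.018127)
1/(-4814 + E) = 1/(-4814 - 6/331) = 1/(-1593440/331) = -331/1593440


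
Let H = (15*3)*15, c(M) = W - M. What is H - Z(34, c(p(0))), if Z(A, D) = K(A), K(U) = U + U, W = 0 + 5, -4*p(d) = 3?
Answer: 607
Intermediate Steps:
p(d) = -¾ (p(d) = -¼*3 = -¾)
W = 5
c(M) = 5 - M
H = 675 (H = 45*15 = 675)
K(U) = 2*U
Z(A, D) = 2*A
H - Z(34, c(p(0))) = 675 - 2*34 = 675 - 1*68 = 675 - 68 = 607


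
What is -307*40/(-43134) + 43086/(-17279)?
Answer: -823142702/372656193 ≈ -2.2089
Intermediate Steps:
-307*40/(-43134) + 43086/(-17279) = -12280*(-1/43134) + 43086*(-1/17279) = 6140/21567 - 43086/17279 = -823142702/372656193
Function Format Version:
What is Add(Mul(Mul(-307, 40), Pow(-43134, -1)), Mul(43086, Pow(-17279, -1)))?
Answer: Rational(-823142702, 372656193) ≈ -2.2089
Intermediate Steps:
Add(Mul(Mul(-307, 40), Pow(-43134, -1)), Mul(43086, Pow(-17279, -1))) = Add(Mul(-12280, Rational(-1, 43134)), Mul(43086, Rational(-1, 17279))) = Add(Rational(6140, 21567), Rational(-43086, 17279)) = Rational(-823142702, 372656193)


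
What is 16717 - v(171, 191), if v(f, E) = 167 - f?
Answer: 16721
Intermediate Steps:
16717 - v(171, 191) = 16717 - (167 - 1*171) = 16717 - (167 - 171) = 16717 - 1*(-4) = 16717 + 4 = 16721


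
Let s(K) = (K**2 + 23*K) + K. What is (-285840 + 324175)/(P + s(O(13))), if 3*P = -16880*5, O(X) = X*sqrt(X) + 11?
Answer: -4407796635/2916998024 - 103159485*sqrt(13)/2916998024 ≈ -1.6386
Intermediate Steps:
O(X) = 11 + X**(3/2) (O(X) = X**(3/2) + 11 = 11 + X**(3/2))
s(K) = K**2 + 24*K
P = -84400/3 (P = (-16880*5)/3 = (1/3)*(-84400) = -84400/3 ≈ -28133.)
(-285840 + 324175)/(P + s(O(13))) = (-285840 + 324175)/(-84400/3 + (11 + 13**(3/2))*(24 + (11 + 13**(3/2)))) = 38335/(-84400/3 + (11 + 13*sqrt(13))*(24 + (11 + 13*sqrt(13)))) = 38335/(-84400/3 + (11 + 13*sqrt(13))*(35 + 13*sqrt(13)))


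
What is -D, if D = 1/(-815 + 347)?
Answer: 1/468 ≈ 0.0021368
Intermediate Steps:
D = -1/468 (D = 1/(-468) = -1/468 ≈ -0.0021368)
-D = -1*(-1/468) = 1/468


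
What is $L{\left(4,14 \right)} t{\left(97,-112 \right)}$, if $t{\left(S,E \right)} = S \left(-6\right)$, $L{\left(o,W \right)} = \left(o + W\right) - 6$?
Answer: $-6984$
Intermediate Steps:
$L{\left(o,W \right)} = -6 + W + o$ ($L{\left(o,W \right)} = \left(W + o\right) - 6 = -6 + W + o$)
$t{\left(S,E \right)} = - 6 S$
$L{\left(4,14 \right)} t{\left(97,-112 \right)} = \left(-6 + 14 + 4\right) \left(\left(-6\right) 97\right) = 12 \left(-582\right) = -6984$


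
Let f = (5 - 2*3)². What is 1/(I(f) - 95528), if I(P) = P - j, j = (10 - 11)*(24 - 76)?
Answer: -1/95579 ≈ -1.0463e-5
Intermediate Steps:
j = 52 (j = -1*(-52) = 52)
f = 1 (f = (5 - 6)² = (-1)² = 1)
I(P) = -52 + P (I(P) = P - 1*52 = P - 52 = -52 + P)
1/(I(f) - 95528) = 1/((-52 + 1) - 95528) = 1/(-51 - 95528) = 1/(-95579) = -1/95579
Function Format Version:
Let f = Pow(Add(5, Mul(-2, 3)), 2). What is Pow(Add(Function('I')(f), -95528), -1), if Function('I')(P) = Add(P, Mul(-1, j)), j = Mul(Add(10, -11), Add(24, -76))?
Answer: Rational(-1, 95579) ≈ -1.0463e-5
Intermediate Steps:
j = 52 (j = Mul(-1, -52) = 52)
f = 1 (f = Pow(Add(5, -6), 2) = Pow(-1, 2) = 1)
Function('I')(P) = Add(-52, P) (Function('I')(P) = Add(P, Mul(-1, 52)) = Add(P, -52) = Add(-52, P))
Pow(Add(Function('I')(f), -95528), -1) = Pow(Add(Add(-52, 1), -95528), -1) = Pow(Add(-51, -95528), -1) = Pow(-95579, -1) = Rational(-1, 95579)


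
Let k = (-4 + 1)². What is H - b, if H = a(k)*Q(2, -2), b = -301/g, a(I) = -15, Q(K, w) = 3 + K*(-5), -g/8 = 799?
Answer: 670859/6392 ≈ 104.95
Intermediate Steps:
g = -6392 (g = -8*799 = -6392)
k = 9 (k = (-3)² = 9)
Q(K, w) = 3 - 5*K
b = 301/6392 (b = -301/(-6392) = -301*(-1/6392) = 301/6392 ≈ 0.047090)
H = 105 (H = -15*(3 - 5*2) = -15*(3 - 10) = -15*(-7) = 105)
H - b = 105 - 1*301/6392 = 105 - 301/6392 = 670859/6392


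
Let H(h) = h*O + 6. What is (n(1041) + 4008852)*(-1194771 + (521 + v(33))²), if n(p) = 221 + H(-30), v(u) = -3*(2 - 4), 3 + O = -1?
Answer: -3676603869358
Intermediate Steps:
O = -4 (O = -3 - 1 = -4)
H(h) = 6 - 4*h (H(h) = h*(-4) + 6 = -4*h + 6 = 6 - 4*h)
v(u) = 6 (v(u) = -3*(-2) = 6)
n(p) = 347 (n(p) = 221 + (6 - 4*(-30)) = 221 + (6 + 120) = 221 + 126 = 347)
(n(1041) + 4008852)*(-1194771 + (521 + v(33))²) = (347 + 4008852)*(-1194771 + (521 + 6)²) = 4009199*(-1194771 + 527²) = 4009199*(-1194771 + 277729) = 4009199*(-917042) = -3676603869358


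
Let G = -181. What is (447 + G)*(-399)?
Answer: -106134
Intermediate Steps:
(447 + G)*(-399) = (447 - 181)*(-399) = 266*(-399) = -106134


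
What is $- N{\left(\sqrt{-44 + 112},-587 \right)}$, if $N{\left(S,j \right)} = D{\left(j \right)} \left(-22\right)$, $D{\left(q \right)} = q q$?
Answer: $7580518$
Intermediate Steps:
$D{\left(q \right)} = q^{2}$
$N{\left(S,j \right)} = - 22 j^{2}$ ($N{\left(S,j \right)} = j^{2} \left(-22\right) = - 22 j^{2}$)
$- N{\left(\sqrt{-44 + 112},-587 \right)} = - \left(-22\right) \left(-587\right)^{2} = - \left(-22\right) 344569 = \left(-1\right) \left(-7580518\right) = 7580518$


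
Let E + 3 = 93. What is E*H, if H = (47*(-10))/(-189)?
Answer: 4700/21 ≈ 223.81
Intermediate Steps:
E = 90 (E = -3 + 93 = 90)
H = 470/189 (H = -470*(-1/189) = 470/189 ≈ 2.4868)
E*H = 90*(470/189) = 4700/21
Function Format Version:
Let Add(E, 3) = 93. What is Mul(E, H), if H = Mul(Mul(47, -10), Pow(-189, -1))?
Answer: Rational(4700, 21) ≈ 223.81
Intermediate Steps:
E = 90 (E = Add(-3, 93) = 90)
H = Rational(470, 189) (H = Mul(-470, Rational(-1, 189)) = Rational(470, 189) ≈ 2.4868)
Mul(E, H) = Mul(90, Rational(470, 189)) = Rational(4700, 21)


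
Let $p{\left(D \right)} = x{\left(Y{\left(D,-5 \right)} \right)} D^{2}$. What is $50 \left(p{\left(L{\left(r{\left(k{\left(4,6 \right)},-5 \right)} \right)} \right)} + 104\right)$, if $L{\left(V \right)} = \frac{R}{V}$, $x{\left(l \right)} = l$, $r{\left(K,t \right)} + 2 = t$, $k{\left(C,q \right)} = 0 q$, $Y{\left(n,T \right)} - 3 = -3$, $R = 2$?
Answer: $5200$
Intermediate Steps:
$Y{\left(n,T \right)} = 0$ ($Y{\left(n,T \right)} = 3 - 3 = 0$)
$k{\left(C,q \right)} = 0$
$r{\left(K,t \right)} = -2 + t$
$L{\left(V \right)} = \frac{2}{V}$
$p{\left(D \right)} = 0$ ($p{\left(D \right)} = 0 D^{2} = 0$)
$50 \left(p{\left(L{\left(r{\left(k{\left(4,6 \right)},-5 \right)} \right)} \right)} + 104\right) = 50 \left(0 + 104\right) = 50 \cdot 104 = 5200$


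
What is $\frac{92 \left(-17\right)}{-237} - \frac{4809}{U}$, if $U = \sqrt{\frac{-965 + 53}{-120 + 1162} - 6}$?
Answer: $\frac{1564}{237} + \frac{1603 i \sqrt{207358}}{398} \approx 6.5992 + 1834.0 i$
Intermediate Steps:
$U = \frac{3 i \sqrt{207358}}{521}$ ($U = \sqrt{- \frac{912}{1042} - 6} = \sqrt{\left(-912\right) \frac{1}{1042} - 6} = \sqrt{- \frac{456}{521} - 6} = \sqrt{- \frac{3582}{521}} = \frac{3 i \sqrt{207358}}{521} \approx 2.6221 i$)
$\frac{92 \left(-17\right)}{-237} - \frac{4809}{U} = \frac{92 \left(-17\right)}{-237} - \frac{4809}{\frac{3}{521} i \sqrt{207358}} = \left(-1564\right) \left(- \frac{1}{237}\right) - 4809 \left(- \frac{i \sqrt{207358}}{1194}\right) = \frac{1564}{237} + \frac{1603 i \sqrt{207358}}{398}$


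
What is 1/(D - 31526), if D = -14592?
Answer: -1/46118 ≈ -2.1684e-5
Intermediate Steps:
1/(D - 31526) = 1/(-14592 - 31526) = 1/(-46118) = -1/46118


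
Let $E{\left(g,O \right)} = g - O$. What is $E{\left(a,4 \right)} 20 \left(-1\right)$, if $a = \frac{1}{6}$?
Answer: $\frac{230}{3} \approx 76.667$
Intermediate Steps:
$a = \frac{1}{6} \approx 0.16667$
$E{\left(a,4 \right)} 20 \left(-1\right) = \left(\frac{1}{6} - 4\right) 20 \left(-1\right) = \left(- \frac{23}{6}\right) 20 \left(-1\right) = \left(- \frac{230}{3}\right) \left(-1\right) = \frac{230}{3}$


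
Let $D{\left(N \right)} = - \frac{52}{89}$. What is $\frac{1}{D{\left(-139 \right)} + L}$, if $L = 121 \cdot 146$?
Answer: $\frac{89}{1572222} \approx 5.6608 \cdot 10^{-5}$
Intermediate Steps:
$D{\left(N \right)} = - \frac{52}{89}$ ($D{\left(N \right)} = \left(-52\right) \frac{1}{89} = - \frac{52}{89}$)
$L = 17666$
$\frac{1}{D{\left(-139 \right)} + L} = \frac{1}{- \frac{52}{89} + 17666} = \frac{1}{\frac{1572222}{89}} = \frac{89}{1572222}$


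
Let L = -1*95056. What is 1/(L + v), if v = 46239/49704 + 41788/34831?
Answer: -577080008/54853688046661 ≈ -1.0520e-5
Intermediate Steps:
L = -95056
v = 1229193787/577080008 (v = 46239*(1/49704) + 41788*(1/34831) = 15413/16568 + 41788/34831 = 1229193787/577080008 ≈ 2.1300)
1/(L + v) = 1/(-95056 + 1229193787/577080008) = 1/(-54853688046661/577080008) = -577080008/54853688046661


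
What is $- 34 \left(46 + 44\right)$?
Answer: $-3060$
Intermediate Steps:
$- 34 \left(46 + 44\right) = \left(-34\right) 90 = -3060$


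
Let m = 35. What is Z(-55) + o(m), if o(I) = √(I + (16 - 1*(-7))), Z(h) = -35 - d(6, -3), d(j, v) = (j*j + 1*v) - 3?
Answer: -65 + √58 ≈ -57.384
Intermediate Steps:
d(j, v) = -3 + v + j² (d(j, v) = (j² + v) - 3 = (v + j²) - 3 = -3 + v + j²)
Z(h) = -65 (Z(h) = -35 - (-3 - 3 + 6²) = -35 - (-3 - 3 + 36) = -35 - 1*30 = -35 - 30 = -65)
o(I) = √(23 + I) (o(I) = √(I + (16 + 7)) = √(I + 23) = √(23 + I))
Z(-55) + o(m) = -65 + √(23 + 35) = -65 + √58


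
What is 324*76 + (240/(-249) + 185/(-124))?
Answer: 253404933/10292 ≈ 24622.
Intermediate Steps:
324*76 + (240/(-249) + 185/(-124)) = 24624 + (240*(-1/249) + 185*(-1/124)) = 24624 + (-80/83 - 185/124) = 24624 - 25275/10292 = 253404933/10292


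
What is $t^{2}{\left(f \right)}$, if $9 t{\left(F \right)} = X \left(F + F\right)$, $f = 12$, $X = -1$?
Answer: $\frac{64}{9} \approx 7.1111$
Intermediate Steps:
$t{\left(F \right)} = - \frac{2 F}{9}$ ($t{\left(F \right)} = \frac{\left(-1\right) \left(F + F\right)}{9} = \frac{\left(-1\right) 2 F}{9} = \frac{\left(-2\right) F}{9} = - \frac{2 F}{9}$)
$t^{2}{\left(f \right)} = \left(\left(- \frac{2}{9}\right) 12\right)^{2} = \left(- \frac{8}{3}\right)^{2} = \frac{64}{9}$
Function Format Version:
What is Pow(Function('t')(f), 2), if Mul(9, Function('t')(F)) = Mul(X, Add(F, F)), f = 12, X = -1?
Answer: Rational(64, 9) ≈ 7.1111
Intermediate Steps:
Function('t')(F) = Mul(Rational(-2, 9), F) (Function('t')(F) = Mul(Rational(1, 9), Mul(-1, Add(F, F))) = Mul(Rational(1, 9), Mul(-1, Mul(2, F))) = Mul(Rational(1, 9), Mul(-2, F)) = Mul(Rational(-2, 9), F))
Pow(Function('t')(f), 2) = Pow(Mul(Rational(-2, 9), 12), 2) = Pow(Rational(-8, 3), 2) = Rational(64, 9)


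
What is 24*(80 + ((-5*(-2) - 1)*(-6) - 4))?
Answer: 528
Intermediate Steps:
24*(80 + ((-5*(-2) - 1)*(-6) - 4)) = 24*(80 + ((10 - 1)*(-6) - 4)) = 24*(80 + (9*(-6) - 4)) = 24*(80 + (-54 - 4)) = 24*(80 - 58) = 24*22 = 528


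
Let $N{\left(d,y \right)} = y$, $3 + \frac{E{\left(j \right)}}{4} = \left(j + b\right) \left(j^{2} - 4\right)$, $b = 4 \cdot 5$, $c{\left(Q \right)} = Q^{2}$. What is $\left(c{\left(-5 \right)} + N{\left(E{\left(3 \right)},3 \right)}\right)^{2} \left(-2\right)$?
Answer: $-1568$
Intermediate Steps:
$b = 20$
$E{\left(j \right)} = -12 + 4 \left(-4 + j^{2}\right) \left(20 + j\right)$ ($E{\left(j \right)} = -12 + 4 \left(j + 20\right) \left(j^{2} - 4\right) = -12 + 4 \left(20 + j\right) \left(-4 + j^{2}\right) = -12 + 4 \left(-4 + j^{2}\right) \left(20 + j\right)$)
$\left(c{\left(-5 \right)} + N{\left(E{\left(3 \right)},3 \right)}\right)^{2} \left(-2\right) = \left(\left(-5\right)^{2} + 3\right)^{2} \left(-2\right) = \left(25 + 3\right)^{2} \left(-2\right) = 28^{2} \left(-2\right) = 784 \left(-2\right) = -1568$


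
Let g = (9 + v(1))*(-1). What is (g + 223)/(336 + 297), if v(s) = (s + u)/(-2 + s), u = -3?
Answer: 212/633 ≈ 0.33491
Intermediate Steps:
v(s) = (-3 + s)/(-2 + s) (v(s) = (s - 3)/(-2 + s) = (-3 + s)/(-2 + s))
g = -11 (g = (9 + (-3 + 1)/(-2 + 1))*(-1) = (9 - 2/(-1))*(-1) = (9 - 1*(-2))*(-1) = (9 + 2)*(-1) = 11*(-1) = -11)
(g + 223)/(336 + 297) = (-11 + 223)/(336 + 297) = 212/633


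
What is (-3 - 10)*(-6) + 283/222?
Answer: 17599/222 ≈ 79.275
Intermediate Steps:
(-3 - 10)*(-6) + 283/222 = -13*(-6) + 283*(1/222) = 78 + 283/222 = 17599/222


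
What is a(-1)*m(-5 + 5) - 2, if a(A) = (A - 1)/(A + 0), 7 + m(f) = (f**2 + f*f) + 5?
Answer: -6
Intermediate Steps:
m(f) = -2 + 2*f**2 (m(f) = -7 + ((f**2 + f*f) + 5) = -7 + ((f**2 + f**2) + 5) = -7 + (2*f**2 + 5) = -7 + (5 + 2*f**2) = -2 + 2*f**2)
a(A) = (-1 + A)/A
a(-1)*m(-5 + 5) - 2 = ((-1 - 1)/(-1))*(-2 + 2*(-5 + 5)**2) - 2 = (-1*(-2))*(-2 + 2*0**2) - 2 = 2*(-2 + 2*0) - 2 = 2*(-2 + 0) - 2 = 2*(-2) - 2 = -4 - 2 = -6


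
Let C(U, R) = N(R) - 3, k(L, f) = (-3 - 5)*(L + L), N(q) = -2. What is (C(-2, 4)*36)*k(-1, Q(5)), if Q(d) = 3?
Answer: -2880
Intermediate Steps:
k(L, f) = -16*L
C(U, R) = -5 (C(U, R) = -2 - 3 = -5)
(C(-2, 4)*36)*k(-1, Q(5)) = (-5*36)*(-16*(-1)) = -180*16 = -2880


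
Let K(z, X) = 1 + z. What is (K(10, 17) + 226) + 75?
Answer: 312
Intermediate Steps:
(K(10, 17) + 226) + 75 = ((1 + 10) + 226) + 75 = (11 + 226) + 75 = 237 + 75 = 312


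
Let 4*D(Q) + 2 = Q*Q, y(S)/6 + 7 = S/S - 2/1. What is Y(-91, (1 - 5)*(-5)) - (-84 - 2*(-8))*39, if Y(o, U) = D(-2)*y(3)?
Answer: 2628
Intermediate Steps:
y(S) = -48 (y(S) = -42 + 6*(S/S - 2/1) = -42 + 6*(1 - 2*1) = -42 + 6*(1 - 2) = -42 + 6*(-1) = -42 - 6 = -48)
D(Q) = -1/2 + Q**2/4 (D(Q) = -1/2 + (Q*Q)/4 = -1/2 + Q**2/4)
Y(o, U) = -24 (Y(o, U) = (-1/2 + (1/4)*(-2)**2)*(-48) = (-1/2 + (1/4)*4)*(-48) = (-1/2 + 1)*(-48) = (1/2)*(-48) = -24)
Y(-91, (1 - 5)*(-5)) - (-84 - 2*(-8))*39 = -24 - (-84 - 2*(-8))*39 = -24 - (-84 + 16)*39 = -24 - (-68)*39 = -24 - 1*(-2652) = -24 + 2652 = 2628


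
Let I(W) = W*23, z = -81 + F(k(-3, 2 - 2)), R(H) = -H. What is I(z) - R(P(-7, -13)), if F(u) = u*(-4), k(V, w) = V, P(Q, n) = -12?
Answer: -1599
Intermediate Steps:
F(u) = -4*u
z = -69 (z = -81 - 4*(-3) = -81 + 12 = -69)
I(W) = 23*W
I(z) - R(P(-7, -13)) = 23*(-69) - (-1)*(-12) = -1587 - 1*12 = -1587 - 12 = -1599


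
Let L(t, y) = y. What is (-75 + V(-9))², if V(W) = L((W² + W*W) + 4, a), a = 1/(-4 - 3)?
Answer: 276676/49 ≈ 5646.4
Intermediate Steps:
a = -⅐ (a = 1/(-7) = -⅐ ≈ -0.14286)
V(W) = -⅐
(-75 + V(-9))² = (-75 - ⅐)² = (-526/7)² = 276676/49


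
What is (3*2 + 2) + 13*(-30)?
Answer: -382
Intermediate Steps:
(3*2 + 2) + 13*(-30) = (6 + 2) - 390 = 8 - 390 = -382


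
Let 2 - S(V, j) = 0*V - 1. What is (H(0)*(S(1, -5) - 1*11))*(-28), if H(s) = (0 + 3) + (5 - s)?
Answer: 1792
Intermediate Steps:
S(V, j) = 3 (S(V, j) = 2 - (0*V - 1) = 2 - (0 - 1) = 2 - 1*(-1) = 2 + 1 = 3)
H(s) = 8 - s (H(s) = 3 + (5 - s) = 8 - s)
(H(0)*(S(1, -5) - 1*11))*(-28) = ((8 - 1*0)*(3 - 1*11))*(-28) = ((8 + 0)*(3 - 11))*(-28) = (8*(-8))*(-28) = -64*(-28) = 1792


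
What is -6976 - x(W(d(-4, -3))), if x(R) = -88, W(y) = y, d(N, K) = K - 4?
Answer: -6888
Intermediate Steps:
d(N, K) = -4 + K
-6976 - x(W(d(-4, -3))) = -6976 - 1*(-88) = -6976 + 88 = -6888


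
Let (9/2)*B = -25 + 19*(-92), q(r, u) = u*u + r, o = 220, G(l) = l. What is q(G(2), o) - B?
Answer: 48796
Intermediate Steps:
q(r, u) = r + u² (q(r, u) = u² + r = r + u²)
B = -394 (B = 2*(-25 + 19*(-92))/9 = 2*(-25 - 1748)/9 = (2/9)*(-1773) = -394)
q(G(2), o) - B = (2 + 220²) - 1*(-394) = (2 + 48400) + 394 = 48402 + 394 = 48796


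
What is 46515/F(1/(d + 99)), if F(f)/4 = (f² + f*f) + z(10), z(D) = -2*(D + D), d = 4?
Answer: -493477635/1697432 ≈ -290.72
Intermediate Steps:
z(D) = -4*D
F(f) = -160 + 8*f² (F(f) = 4*((f² + f*f) - 4*10) = 4*((f² + f²) - 40) = 4*(2*f² - 40) = 4*(-40 + 2*f²) = -160 + 8*f²)
46515/F(1/(d + 99)) = 46515/(-160 + 8*(1/(4 + 99))²) = 46515/(-160 + 8*(1/103)²) = 46515/(-160 + 8*(1/10609)) = 46515/(-160 + 8/10609) = 46515/(-1697432/10609) = 46515*(-10609/1697432) = -493477635/1697432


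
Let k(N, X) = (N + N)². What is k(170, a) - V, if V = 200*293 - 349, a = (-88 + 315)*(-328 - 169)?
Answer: 57349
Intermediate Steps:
a = -112819 (a = 227*(-497) = -112819)
V = 58251 (V = 58600 - 349 = 58251)
k(N, X) = 4*N² (k(N, X) = (2*N)² = 4*N²)
k(170, a) - V = 4*170² - 1*58251 = 4*28900 - 58251 = 115600 - 58251 = 57349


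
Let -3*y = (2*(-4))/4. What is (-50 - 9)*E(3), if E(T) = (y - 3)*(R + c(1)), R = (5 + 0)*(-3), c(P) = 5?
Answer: -4130/3 ≈ -1376.7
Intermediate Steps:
y = ⅔ (y = -2*(-4)/(3*4) = -(-8)/(3*4) = -⅓*(-2) = ⅔ ≈ 0.66667)
R = -15 (R = 5*(-3) = -15)
E(T) = 70/3 (E(T) = (⅔ - 3)*(-15 + 5) = -7/3*(-10) = 70/3)
(-50 - 9)*E(3) = (-50 - 9)*(70/3) = -59*70/3 = -4130/3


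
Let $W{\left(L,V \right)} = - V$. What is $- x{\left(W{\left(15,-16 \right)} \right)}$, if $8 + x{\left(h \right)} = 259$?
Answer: $-251$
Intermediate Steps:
$x{\left(h \right)} = 251$ ($x{\left(h \right)} = -8 + 259 = 251$)
$- x{\left(W{\left(15,-16 \right)} \right)} = \left(-1\right) 251 = -251$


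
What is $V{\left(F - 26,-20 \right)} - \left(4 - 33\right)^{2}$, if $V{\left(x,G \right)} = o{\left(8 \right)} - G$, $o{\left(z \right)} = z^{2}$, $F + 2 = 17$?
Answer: $-757$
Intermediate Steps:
$F = 15$ ($F = -2 + 17 = 15$)
$V{\left(x,G \right)} = 64 - G$ ($V{\left(x,G \right)} = 8^{2} - G = 64 - G$)
$V{\left(F - 26,-20 \right)} - \left(4 - 33\right)^{2} = \left(64 - -20\right) - \left(4 - 33\right)^{2} = \left(64 + 20\right) - \left(-29\right)^{2} = 84 - 841 = -757$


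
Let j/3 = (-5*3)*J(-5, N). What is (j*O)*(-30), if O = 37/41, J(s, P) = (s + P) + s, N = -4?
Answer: -699300/41 ≈ -17056.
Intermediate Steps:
J(s, P) = P + 2*s (J(s, P) = (P + s) + s = P + 2*s)
O = 37/41 (O = 37*(1/41) = 37/41 ≈ 0.90244)
j = 630 (j = 3*((-5*3)*(-4 + 2*(-5))) = 3*(-15*(-4 - 10)) = 3*(-15*(-14)) = 3*210 = 630)
(j*O)*(-30) = (630*(37/41))*(-30) = (23310/41)*(-30) = -699300/41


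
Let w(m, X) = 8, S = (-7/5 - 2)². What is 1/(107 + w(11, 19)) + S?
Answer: 6652/575 ≈ 11.569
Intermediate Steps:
S = 289/25 (S = (-7*⅕ - 2)² = (-7/5 - 2)² = (-17/5)² = 289/25 ≈ 11.560)
1/(107 + w(11, 19)) + S = 1/(107 + 8) + 289/25 = 1/115 + 289/25 = 6652/575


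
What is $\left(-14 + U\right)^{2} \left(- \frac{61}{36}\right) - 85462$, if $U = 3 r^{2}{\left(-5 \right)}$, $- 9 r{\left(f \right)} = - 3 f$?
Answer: $- \frac{27707317}{324} \approx -85516.0$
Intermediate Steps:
$r{\left(f \right)} = \frac{f}{3}$ ($r{\left(f \right)} = - \frac{\left(-3\right) f}{9} = \frac{f}{3}$)
$U = \frac{25}{3}$ ($U = 3 \left(\frac{1}{3} \left(-5\right)\right)^{2} = 3 \left(- \frac{5}{3}\right)^{2} = 3 \cdot \frac{25}{9} = \frac{25}{3} \approx 8.3333$)
$\left(-14 + U\right)^{2} \left(- \frac{61}{36}\right) - 85462 = \left(-14 + \frac{25}{3}\right)^{2} \left(- \frac{61}{36}\right) - 85462 = \left(- \frac{17}{3}\right)^{2} \left(\left(-61\right) \frac{1}{36}\right) - 85462 = \frac{289}{9} \left(- \frac{61}{36}\right) - 85462 = - \frac{17629}{324} - 85462 = - \frac{27707317}{324}$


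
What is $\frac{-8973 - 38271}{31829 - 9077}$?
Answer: $- \frac{3937}{1896} \approx -2.0765$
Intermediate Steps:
$\frac{-8973 - 38271}{31829 - 9077} = - \frac{47244}{22752} = \left(-47244\right) \frac{1}{22752} = - \frac{3937}{1896}$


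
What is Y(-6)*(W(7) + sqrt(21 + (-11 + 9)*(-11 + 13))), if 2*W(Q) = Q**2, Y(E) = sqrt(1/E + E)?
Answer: I*sqrt(222)*(49 + 2*sqrt(17))/12 ≈ 71.079*I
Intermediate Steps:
Y(E) = sqrt(E + 1/E)
W(Q) = Q**2/2
Y(-6)*(W(7) + sqrt(21 + (-11 + 9)*(-11 + 13))) = sqrt(-6 + 1/(-6))*((1/2)*7**2 + sqrt(21 + (-11 + 9)*(-11 + 13))) = sqrt(-6 - 1/6)*((1/2)*49 + sqrt(21 - 2*2)) = sqrt(-37/6)*(49/2 + sqrt(21 - 4)) = (I*sqrt(222)/6)*(49/2 + sqrt(17)) = I*sqrt(222)*(49/2 + sqrt(17))/6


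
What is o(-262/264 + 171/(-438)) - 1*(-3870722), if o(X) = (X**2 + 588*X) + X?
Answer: 359330749154437/92852496 ≈ 3.8699e+6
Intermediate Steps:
o(X) = X**2 + 589*X
o(-262/264 + 171/(-438)) - 1*(-3870722) = (-262/264 + 171/(-438))*(589 + (-262/264 + 171/(-438))) - 1*(-3870722) = (-262*1/264 + 171*(-1/438))*(589 + (-262*1/264 + 171*(-1/438))) + 3870722 = (-131/132 - 57/146)*(589 + (-131/132 - 57/146)) + 3870722 = -13325*(589 - 13325/9636)/9636 + 3870722 = -13325/9636*5662279/9636 + 3870722 = -75449867675/92852496 + 3870722 = 359330749154437/92852496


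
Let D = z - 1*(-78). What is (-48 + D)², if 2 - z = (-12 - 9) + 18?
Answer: 1225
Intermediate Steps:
z = 5 (z = 2 - ((-12 - 9) + 18) = 2 - (-21 + 18) = 2 - 1*(-3) = 2 + 3 = 5)
D = 83 (D = 5 - 1*(-78) = 5 + 78 = 83)
(-48 + D)² = (-48 + 83)² = 35² = 1225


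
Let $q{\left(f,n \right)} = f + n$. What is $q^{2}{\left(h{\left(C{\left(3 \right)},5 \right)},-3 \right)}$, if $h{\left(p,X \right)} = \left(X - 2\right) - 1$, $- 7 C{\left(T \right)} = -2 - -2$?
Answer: $1$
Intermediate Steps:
$C{\left(T \right)} = 0$ ($C{\left(T \right)} = - \frac{-2 - -2}{7} = - \frac{-2 + 2}{7} = \left(- \frac{1}{7}\right) 0 = 0$)
$h{\left(p,X \right)} = -3 + X$ ($h{\left(p,X \right)} = \left(-2 + X\right) - 1 = -3 + X$)
$q^{2}{\left(h{\left(C{\left(3 \right)},5 \right)},-3 \right)} = \left(\left(-3 + 5\right) - 3\right)^{2} = \left(2 - 3\right)^{2} = \left(-1\right)^{2} = 1$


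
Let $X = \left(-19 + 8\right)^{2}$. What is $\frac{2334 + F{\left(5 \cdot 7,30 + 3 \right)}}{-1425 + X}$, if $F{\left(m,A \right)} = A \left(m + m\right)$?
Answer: $- \frac{1161}{326} \approx -3.5613$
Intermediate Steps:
$X = 121$ ($X = \left(-11\right)^{2} = 121$)
$F{\left(m,A \right)} = 2 A m$ ($F{\left(m,A \right)} = A 2 m = 2 A m$)
$\frac{2334 + F{\left(5 \cdot 7,30 + 3 \right)}}{-1425 + X} = \frac{2334 + 2 \left(30 + 3\right) 5 \cdot 7}{-1425 + 121} = \frac{2334 + 2 \cdot 33 \cdot 35}{-1304} = \left(2334 + 2310\right) \left(- \frac{1}{1304}\right) = 4644 \left(- \frac{1}{1304}\right) = - \frac{1161}{326}$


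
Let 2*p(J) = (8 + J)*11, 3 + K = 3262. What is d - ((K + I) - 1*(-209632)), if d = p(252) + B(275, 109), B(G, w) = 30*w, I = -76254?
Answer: -131937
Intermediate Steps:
K = 3259 (K = -3 + 3262 = 3259)
p(J) = 44 + 11*J/2 (p(J) = ((8 + J)*11)/2 = (88 + 11*J)/2 = 44 + 11*J/2)
d = 4700 (d = (44 + (11/2)*252) + 30*109 = (44 + 1386) + 3270 = 1430 + 3270 = 4700)
d - ((K + I) - 1*(-209632)) = 4700 - ((3259 - 76254) - 1*(-209632)) = 4700 - (-72995 + 209632) = 4700 - 1*136637 = 4700 - 136637 = -131937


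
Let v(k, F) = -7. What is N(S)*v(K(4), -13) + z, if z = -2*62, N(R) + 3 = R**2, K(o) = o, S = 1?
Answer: -110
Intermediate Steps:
N(R) = -3 + R**2
z = -124
N(S)*v(K(4), -13) + z = (-3 + 1**2)*(-7) - 124 = (-3 + 1)*(-7) - 124 = -2*(-7) - 124 = 14 - 124 = -110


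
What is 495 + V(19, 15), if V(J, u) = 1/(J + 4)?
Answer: 11386/23 ≈ 495.04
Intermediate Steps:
V(J, u) = 1/(4 + J)
495 + V(19, 15) = 495 + 1/(4 + 19) = 495 + 1/23 = 11386/23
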